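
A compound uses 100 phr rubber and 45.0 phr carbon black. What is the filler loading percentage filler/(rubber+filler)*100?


Filler % = filler / (rubber + filler) * 100
= 45.0 / (100 + 45.0) * 100
= 45.0 / 145.0 * 100
= 31.03%

31.03%


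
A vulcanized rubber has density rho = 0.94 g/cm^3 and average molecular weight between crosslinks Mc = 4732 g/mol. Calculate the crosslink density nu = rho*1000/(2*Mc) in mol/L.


nu = rho * 1000 / (2 * Mc)
nu = 0.94 * 1000 / (2 * 4732)
nu = 940.0 / 9464
nu = 0.0993 mol/L

0.0993 mol/L


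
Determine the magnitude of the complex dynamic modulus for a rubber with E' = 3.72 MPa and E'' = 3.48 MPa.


|E*| = sqrt(E'^2 + E''^2)
= sqrt(3.72^2 + 3.48^2)
= sqrt(13.8384 + 12.1104)
= 5.094 MPa

5.094 MPa


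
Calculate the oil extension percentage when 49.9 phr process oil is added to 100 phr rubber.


Oil % = oil / (100 + oil) * 100
= 49.9 / (100 + 49.9) * 100
= 49.9 / 149.9 * 100
= 33.29%

33.29%


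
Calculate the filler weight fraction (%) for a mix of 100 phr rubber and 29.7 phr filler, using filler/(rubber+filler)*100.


Filler % = filler / (rubber + filler) * 100
= 29.7 / (100 + 29.7) * 100
= 29.7 / 129.7 * 100
= 22.9%

22.9%


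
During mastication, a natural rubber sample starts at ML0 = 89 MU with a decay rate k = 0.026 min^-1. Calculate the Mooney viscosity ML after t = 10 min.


ML = ML0 * exp(-k * t)
ML = 89 * exp(-0.026 * 10)
ML = 89 * 0.7711
ML = 68.62 MU

68.62 MU


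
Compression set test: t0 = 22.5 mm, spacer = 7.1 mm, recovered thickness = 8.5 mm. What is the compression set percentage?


CS = (t0 - recovered) / (t0 - ts) * 100
= (22.5 - 8.5) / (22.5 - 7.1) * 100
= 14.0 / 15.4 * 100
= 90.9%

90.9%


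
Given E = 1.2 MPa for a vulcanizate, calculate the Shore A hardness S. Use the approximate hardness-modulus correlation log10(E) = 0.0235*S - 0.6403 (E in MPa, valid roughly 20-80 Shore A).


log10(E) = 0.0235*S - 0.6403  =>  S = (log10(E) + 0.6403) / 0.0235
log10(1.2) = 0.079181
S = (0.079181 + 0.6403) / 0.0235 = 0.719481 / 0.0235
S = 30.6

Shore A = 30.6


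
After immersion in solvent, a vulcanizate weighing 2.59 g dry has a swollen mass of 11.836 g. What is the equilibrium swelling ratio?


Q = W_swollen / W_dry
Q = 11.836 / 2.59
Q = 4.57

Q = 4.57


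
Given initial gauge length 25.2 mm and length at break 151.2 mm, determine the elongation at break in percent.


Elongation = (Lf - L0) / L0 * 100
= (151.2 - 25.2) / 25.2 * 100
= 126.0 / 25.2 * 100
= 500.0%

500.0%


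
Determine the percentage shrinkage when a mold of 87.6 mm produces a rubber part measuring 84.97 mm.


Shrinkage = (mold - part) / mold * 100
= (87.6 - 84.97) / 87.6 * 100
= 2.63 / 87.6 * 100
= 3.0%

3.0%


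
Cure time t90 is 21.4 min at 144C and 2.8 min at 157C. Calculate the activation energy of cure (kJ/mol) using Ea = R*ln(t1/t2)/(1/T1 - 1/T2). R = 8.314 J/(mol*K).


T1 = 417.15 K, T2 = 430.15 K
1/T1 - 1/T2 = 7.2449e-05
ln(t1/t2) = ln(21.4/2.8) = 2.0338
Ea = 8.314 * 2.0338 / 7.2449e-05 = 233389.3321 J/mol
Ea = 233.39 kJ/mol

233.39 kJ/mol


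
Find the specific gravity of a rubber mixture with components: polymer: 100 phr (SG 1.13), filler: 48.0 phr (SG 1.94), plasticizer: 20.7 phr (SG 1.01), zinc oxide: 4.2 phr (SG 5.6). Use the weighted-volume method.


Sum of weights = 172.9
Volume contributions:
  polymer: 100/1.13 = 88.4956
  filler: 48.0/1.94 = 24.7423
  plasticizer: 20.7/1.01 = 20.4950
  zinc oxide: 4.2/5.6 = 0.7500
Sum of volumes = 134.4829
SG = 172.9 / 134.4829 = 1.286

SG = 1.286


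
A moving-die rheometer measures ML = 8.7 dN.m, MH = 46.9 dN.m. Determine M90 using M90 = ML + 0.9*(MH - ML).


M90 = ML + 0.9 * (MH - ML)
M90 = 8.7 + 0.9 * (46.9 - 8.7)
M90 = 8.7 + 0.9 * 38.2
M90 = 43.08 dN.m

43.08 dN.m


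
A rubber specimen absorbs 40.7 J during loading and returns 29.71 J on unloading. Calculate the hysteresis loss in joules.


Hysteresis loss = loading - unloading
= 40.7 - 29.71
= 10.99 J

10.99 J


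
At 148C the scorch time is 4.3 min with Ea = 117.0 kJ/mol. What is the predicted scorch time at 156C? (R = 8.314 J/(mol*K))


Convert temperatures: T1 = 148 + 273.15 = 421.15 K, T2 = 156 + 273.15 = 429.15 K
ts2_new = 4.3 * exp(117000 / 8.314 * (1/429.15 - 1/421.15))
1/T2 - 1/T1 = -4.4263e-05
ts2_new = 2.31 min

2.31 min


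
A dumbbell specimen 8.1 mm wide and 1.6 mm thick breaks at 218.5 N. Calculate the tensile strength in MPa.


Area = width * thickness = 8.1 * 1.6 = 12.96 mm^2
TS = force / area = 218.5 / 12.96 = 16.86 MPa

16.86 MPa


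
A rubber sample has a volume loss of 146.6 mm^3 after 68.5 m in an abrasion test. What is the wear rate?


Rate = volume_loss / distance
= 146.6 / 68.5
= 2.14 mm^3/m

2.14 mm^3/m


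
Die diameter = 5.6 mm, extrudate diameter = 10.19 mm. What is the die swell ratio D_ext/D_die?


Die swell ratio = D_extrudate / D_die
= 10.19 / 5.6
= 1.82

Die swell = 1.82


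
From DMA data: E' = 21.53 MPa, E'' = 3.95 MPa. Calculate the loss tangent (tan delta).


tan delta = E'' / E'
= 3.95 / 21.53
= 0.1835

tan delta = 0.1835


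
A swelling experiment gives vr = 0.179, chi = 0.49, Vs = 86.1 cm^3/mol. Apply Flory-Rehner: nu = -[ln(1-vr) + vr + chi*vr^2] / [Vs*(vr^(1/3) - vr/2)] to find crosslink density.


ln(1 - vr) = ln(1 - 0.179) = -0.1972
Numerator = -((-0.1972) + 0.179 + 0.49 * 0.179^2) = 0.0025
Denominator = 86.1 * (0.179^(1/3) - 0.179/2) = 40.8178
nu = 0.0025 / 40.8178 = 6.2034e-05 mol/cm^3

6.2034e-05 mol/cm^3


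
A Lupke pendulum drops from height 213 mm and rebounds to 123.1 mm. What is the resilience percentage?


Resilience = h_rebound / h_drop * 100
= 123.1 / 213 * 100
= 57.8%

57.8%


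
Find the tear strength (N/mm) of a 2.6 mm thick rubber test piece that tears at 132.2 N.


Tear strength = force / thickness
= 132.2 / 2.6
= 50.85 N/mm

50.85 N/mm


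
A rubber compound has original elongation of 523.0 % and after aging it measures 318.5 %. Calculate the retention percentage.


Retention = aged / original * 100
= 318.5 / 523.0 * 100
= 60.9%

60.9%


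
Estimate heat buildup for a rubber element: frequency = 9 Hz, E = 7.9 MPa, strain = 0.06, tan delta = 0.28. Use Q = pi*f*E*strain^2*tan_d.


Q = pi * f * E * strain^2 * tan_d
= pi * 9 * 7.9 * 0.06^2 * 0.28
= pi * 9 * 7.9 * 0.0036 * 0.28
= 0.2252

Q = 0.2252


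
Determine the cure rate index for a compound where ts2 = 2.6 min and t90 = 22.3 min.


CRI = 100 / (t90 - ts2)
= 100 / (22.3 - 2.6)
= 100 / 19.7
= 5.08 min^-1

5.08 min^-1


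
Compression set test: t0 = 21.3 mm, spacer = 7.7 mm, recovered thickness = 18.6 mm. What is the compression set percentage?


CS = (t0 - recovered) / (t0 - ts) * 100
= (21.3 - 18.6) / (21.3 - 7.7) * 100
= 2.7 / 13.6 * 100
= 19.9%

19.9%


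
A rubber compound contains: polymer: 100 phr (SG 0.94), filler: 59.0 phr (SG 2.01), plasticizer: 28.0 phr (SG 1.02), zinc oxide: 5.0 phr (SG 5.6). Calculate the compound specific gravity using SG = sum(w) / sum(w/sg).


Sum of weights = 192.0
Volume contributions:
  polymer: 100/0.94 = 106.3830
  filler: 59.0/2.01 = 29.3532
  plasticizer: 28.0/1.02 = 27.4510
  zinc oxide: 5.0/5.6 = 0.8929
Sum of volumes = 164.0801
SG = 192.0 / 164.0801 = 1.17

SG = 1.17


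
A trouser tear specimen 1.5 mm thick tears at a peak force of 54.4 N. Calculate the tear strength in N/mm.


Tear strength = force / thickness
= 54.4 / 1.5
= 36.27 N/mm

36.27 N/mm


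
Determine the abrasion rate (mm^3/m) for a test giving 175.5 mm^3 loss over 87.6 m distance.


Rate = volume_loss / distance
= 175.5 / 87.6
= 2.003 mm^3/m

2.003 mm^3/m


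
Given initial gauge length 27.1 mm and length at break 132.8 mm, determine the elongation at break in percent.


Elongation = (Lf - L0) / L0 * 100
= (132.8 - 27.1) / 27.1 * 100
= 105.7 / 27.1 * 100
= 390.0%

390.0%


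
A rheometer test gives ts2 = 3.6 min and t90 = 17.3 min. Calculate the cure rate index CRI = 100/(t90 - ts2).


CRI = 100 / (t90 - ts2)
= 100 / (17.3 - 3.6)
= 100 / 13.7
= 7.3 min^-1

7.3 min^-1


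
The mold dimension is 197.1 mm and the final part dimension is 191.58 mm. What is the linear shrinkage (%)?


Shrinkage = (mold - part) / mold * 100
= (197.1 - 191.58) / 197.1 * 100
= 5.52 / 197.1 * 100
= 2.8%

2.8%


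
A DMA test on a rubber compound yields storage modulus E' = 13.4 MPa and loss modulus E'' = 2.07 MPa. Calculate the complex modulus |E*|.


|E*| = sqrt(E'^2 + E''^2)
= sqrt(13.4^2 + 2.07^2)
= sqrt(179.5600 + 4.2849)
= 13.559 MPa

13.559 MPa


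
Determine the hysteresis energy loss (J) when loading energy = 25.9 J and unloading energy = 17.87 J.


Hysteresis loss = loading - unloading
= 25.9 - 17.87
= 8.03 J

8.03 J


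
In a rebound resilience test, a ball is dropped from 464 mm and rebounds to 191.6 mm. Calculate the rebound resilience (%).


Resilience = h_rebound / h_drop * 100
= 191.6 / 464 * 100
= 41.3%

41.3%


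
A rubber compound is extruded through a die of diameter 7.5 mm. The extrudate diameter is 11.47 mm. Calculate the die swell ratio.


Die swell ratio = D_extrudate / D_die
= 11.47 / 7.5
= 1.529

Die swell = 1.529


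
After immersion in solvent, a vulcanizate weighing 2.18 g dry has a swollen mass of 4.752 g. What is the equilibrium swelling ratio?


Q = W_swollen / W_dry
Q = 4.752 / 2.18
Q = 2.18

Q = 2.18


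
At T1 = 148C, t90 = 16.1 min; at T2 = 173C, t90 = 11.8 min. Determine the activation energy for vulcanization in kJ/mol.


T1 = 421.15 K, T2 = 446.15 K
1/T1 - 1/T2 = 1.3305e-04
ln(t1/t2) = ln(16.1/11.8) = 0.3107
Ea = 8.314 * 0.3107 / 1.3305e-04 = 19415.8568 J/mol
Ea = 19.42 kJ/mol

19.42 kJ/mol


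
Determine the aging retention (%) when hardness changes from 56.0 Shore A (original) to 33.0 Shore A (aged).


Retention = aged / original * 100
= 33.0 / 56.0 * 100
= 58.9%

58.9%


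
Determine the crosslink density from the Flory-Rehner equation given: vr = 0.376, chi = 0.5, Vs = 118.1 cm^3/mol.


ln(1 - vr) = ln(1 - 0.376) = -0.4716
Numerator = -((-0.4716) + 0.376 + 0.5 * 0.376^2) = 0.0249
Denominator = 118.1 * (0.376^(1/3) - 0.376/2) = 63.0377
nu = 0.0249 / 63.0377 = 3.9527e-04 mol/cm^3

3.9527e-04 mol/cm^3


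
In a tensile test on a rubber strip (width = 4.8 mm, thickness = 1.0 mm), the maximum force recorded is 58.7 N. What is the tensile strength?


Area = width * thickness = 4.8 * 1.0 = 4.8 mm^2
TS = force / area = 58.7 / 4.8 = 12.23 MPa

12.23 MPa


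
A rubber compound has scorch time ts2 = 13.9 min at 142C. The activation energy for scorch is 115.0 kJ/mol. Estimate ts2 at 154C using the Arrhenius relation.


Convert temperatures: T1 = 142 + 273.15 = 415.15 K, T2 = 154 + 273.15 = 427.15 K
ts2_new = 13.9 * exp(115000 / 8.314 * (1/427.15 - 1/415.15))
1/T2 - 1/T1 = -6.7670e-05
ts2_new = 5.45 min

5.45 min


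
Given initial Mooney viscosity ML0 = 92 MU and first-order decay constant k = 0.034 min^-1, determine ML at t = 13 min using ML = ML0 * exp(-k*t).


ML = ML0 * exp(-k * t)
ML = 92 * exp(-0.034 * 13)
ML = 92 * 0.6427
ML = 59.13 MU

59.13 MU


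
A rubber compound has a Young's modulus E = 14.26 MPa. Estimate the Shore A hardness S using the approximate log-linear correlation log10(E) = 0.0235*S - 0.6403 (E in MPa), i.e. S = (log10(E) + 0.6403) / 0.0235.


log10(E) = 0.0235*S - 0.6403  =>  S = (log10(E) + 0.6403) / 0.0235
log10(14.26) = 1.154120
S = (1.154120 + 0.6403) / 0.0235 = 1.794420 / 0.0235
S = 76.4

Shore A = 76.4


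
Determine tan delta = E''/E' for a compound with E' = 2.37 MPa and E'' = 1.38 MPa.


tan delta = E'' / E'
= 1.38 / 2.37
= 0.5823

tan delta = 0.5823


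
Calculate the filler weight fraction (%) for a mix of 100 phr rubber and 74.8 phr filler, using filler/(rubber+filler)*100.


Filler % = filler / (rubber + filler) * 100
= 74.8 / (100 + 74.8) * 100
= 74.8 / 174.8 * 100
= 42.79%

42.79%


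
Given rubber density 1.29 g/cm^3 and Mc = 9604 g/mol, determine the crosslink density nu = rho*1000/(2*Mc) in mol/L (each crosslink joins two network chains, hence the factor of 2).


nu = rho * 1000 / (2 * Mc)
nu = 1.29 * 1000 / (2 * 9604)
nu = 1290.0 / 19208
nu = 0.0672 mol/L

0.0672 mol/L


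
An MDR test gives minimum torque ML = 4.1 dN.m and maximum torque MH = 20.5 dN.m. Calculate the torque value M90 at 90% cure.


M90 = ML + 0.9 * (MH - ML)
M90 = 4.1 + 0.9 * (20.5 - 4.1)
M90 = 4.1 + 0.9 * 16.4
M90 = 18.86 dN.m

18.86 dN.m


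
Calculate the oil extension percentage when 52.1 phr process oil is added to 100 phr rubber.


Oil % = oil / (100 + oil) * 100
= 52.1 / (100 + 52.1) * 100
= 52.1 / 152.1 * 100
= 34.25%

34.25%


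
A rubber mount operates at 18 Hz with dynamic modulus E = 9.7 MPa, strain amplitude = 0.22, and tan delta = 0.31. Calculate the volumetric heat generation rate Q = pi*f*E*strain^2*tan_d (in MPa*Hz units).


Q = pi * f * E * strain^2 * tan_d
= pi * 18 * 9.7 * 0.22^2 * 0.31
= pi * 18 * 9.7 * 0.0484 * 0.31
= 8.2300

Q = 8.2300


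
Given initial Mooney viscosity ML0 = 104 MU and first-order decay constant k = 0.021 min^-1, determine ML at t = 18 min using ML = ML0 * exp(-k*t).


ML = ML0 * exp(-k * t)
ML = 104 * exp(-0.021 * 18)
ML = 104 * 0.6852
ML = 71.26 MU

71.26 MU


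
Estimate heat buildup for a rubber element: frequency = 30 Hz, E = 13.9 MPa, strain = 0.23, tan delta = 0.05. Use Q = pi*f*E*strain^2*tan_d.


Q = pi * f * E * strain^2 * tan_d
= pi * 30 * 13.9 * 0.23^2 * 0.05
= pi * 30 * 13.9 * 0.0529 * 0.05
= 3.4651

Q = 3.4651


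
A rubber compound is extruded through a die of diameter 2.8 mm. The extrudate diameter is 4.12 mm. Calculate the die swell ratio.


Die swell ratio = D_extrudate / D_die
= 4.12 / 2.8
= 1.471

Die swell = 1.471


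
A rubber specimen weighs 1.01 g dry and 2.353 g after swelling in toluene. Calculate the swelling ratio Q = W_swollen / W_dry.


Q = W_swollen / W_dry
Q = 2.353 / 1.01
Q = 2.33

Q = 2.33


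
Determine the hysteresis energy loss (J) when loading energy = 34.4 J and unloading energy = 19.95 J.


Hysteresis loss = loading - unloading
= 34.4 - 19.95
= 14.45 J

14.45 J


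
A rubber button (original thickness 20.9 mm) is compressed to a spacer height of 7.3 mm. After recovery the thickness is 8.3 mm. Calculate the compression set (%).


CS = (t0 - recovered) / (t0 - ts) * 100
= (20.9 - 8.3) / (20.9 - 7.3) * 100
= 12.6 / 13.6 * 100
= 92.6%

92.6%


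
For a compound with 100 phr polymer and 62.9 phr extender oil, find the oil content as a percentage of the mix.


Oil % = oil / (100 + oil) * 100
= 62.9 / (100 + 62.9) * 100
= 62.9 / 162.9 * 100
= 38.61%

38.61%


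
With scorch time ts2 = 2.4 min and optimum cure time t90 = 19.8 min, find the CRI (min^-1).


CRI = 100 / (t90 - ts2)
= 100 / (19.8 - 2.4)
= 100 / 17.4
= 5.75 min^-1

5.75 min^-1


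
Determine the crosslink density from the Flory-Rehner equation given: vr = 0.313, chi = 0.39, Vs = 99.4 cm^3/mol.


ln(1 - vr) = ln(1 - 0.313) = -0.3754
Numerator = -((-0.3754) + 0.313 + 0.39 * 0.313^2) = 0.0242
Denominator = 99.4 * (0.313^(1/3) - 0.313/2) = 51.9331
nu = 0.0242 / 51.9331 = 4.6624e-04 mol/cm^3

4.6624e-04 mol/cm^3


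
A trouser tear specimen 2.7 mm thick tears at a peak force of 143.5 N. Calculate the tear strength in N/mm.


Tear strength = force / thickness
= 143.5 / 2.7
= 53.15 N/mm

53.15 N/mm


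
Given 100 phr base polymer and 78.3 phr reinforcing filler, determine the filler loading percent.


Filler % = filler / (rubber + filler) * 100
= 78.3 / (100 + 78.3) * 100
= 78.3 / 178.3 * 100
= 43.91%

43.91%


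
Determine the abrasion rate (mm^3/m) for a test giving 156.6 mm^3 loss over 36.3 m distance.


Rate = volume_loss / distance
= 156.6 / 36.3
= 4.314 mm^3/m

4.314 mm^3/m


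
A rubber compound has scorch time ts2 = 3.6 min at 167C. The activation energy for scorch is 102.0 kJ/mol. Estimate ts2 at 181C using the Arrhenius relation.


Convert temperatures: T1 = 167 + 273.15 = 440.15 K, T2 = 181 + 273.15 = 454.15 K
ts2_new = 3.6 * exp(102000 / 8.314 * (1/454.15 - 1/440.15))
1/T2 - 1/T1 = -7.0037e-05
ts2_new = 1.52 min

1.52 min


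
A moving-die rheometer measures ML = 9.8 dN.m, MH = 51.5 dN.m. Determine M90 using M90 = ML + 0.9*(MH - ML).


M90 = ML + 0.9 * (MH - ML)
M90 = 9.8 + 0.9 * (51.5 - 9.8)
M90 = 9.8 + 0.9 * 41.7
M90 = 47.33 dN.m

47.33 dN.m


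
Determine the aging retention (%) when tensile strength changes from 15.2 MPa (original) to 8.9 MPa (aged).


Retention = aged / original * 100
= 8.9 / 15.2 * 100
= 58.6%

58.6%


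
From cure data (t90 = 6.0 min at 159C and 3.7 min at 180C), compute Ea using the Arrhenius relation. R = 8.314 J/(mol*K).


T1 = 432.15 K, T2 = 453.15 K
1/T1 - 1/T2 = 1.0724e-04
ln(t1/t2) = ln(6.0/3.7) = 0.4834
Ea = 8.314 * 0.4834 / 1.0724e-04 = 37479.8475 J/mol
Ea = 37.48 kJ/mol

37.48 kJ/mol


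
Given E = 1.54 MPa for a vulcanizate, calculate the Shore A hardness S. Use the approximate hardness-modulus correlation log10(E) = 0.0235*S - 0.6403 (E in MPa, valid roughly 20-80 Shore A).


log10(E) = 0.0235*S - 0.6403  =>  S = (log10(E) + 0.6403) / 0.0235
log10(1.54) = 0.187521
S = (0.187521 + 0.6403) / 0.0235 = 0.827821 / 0.0235
S = 35.2

Shore A = 35.2


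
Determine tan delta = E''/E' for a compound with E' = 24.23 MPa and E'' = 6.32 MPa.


tan delta = E'' / E'
= 6.32 / 24.23
= 0.2608

tan delta = 0.2608


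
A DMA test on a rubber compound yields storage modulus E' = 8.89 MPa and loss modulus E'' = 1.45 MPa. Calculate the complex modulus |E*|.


|E*| = sqrt(E'^2 + E''^2)
= sqrt(8.89^2 + 1.45^2)
= sqrt(79.0321 + 2.1025)
= 9.007 MPa

9.007 MPa


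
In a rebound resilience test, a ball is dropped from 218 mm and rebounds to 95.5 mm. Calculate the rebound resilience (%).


Resilience = h_rebound / h_drop * 100
= 95.5 / 218 * 100
= 43.8%

43.8%


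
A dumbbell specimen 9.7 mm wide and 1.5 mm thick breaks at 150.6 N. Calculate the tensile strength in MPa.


Area = width * thickness = 9.7 * 1.5 = 14.55 mm^2
TS = force / area = 150.6 / 14.55 = 10.35 MPa

10.35 MPa


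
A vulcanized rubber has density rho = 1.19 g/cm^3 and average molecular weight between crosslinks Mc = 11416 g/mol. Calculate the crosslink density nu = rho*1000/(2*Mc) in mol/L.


nu = rho * 1000 / (2 * Mc)
nu = 1.19 * 1000 / (2 * 11416)
nu = 1190.0 / 22832
nu = 0.0521 mol/L

0.0521 mol/L


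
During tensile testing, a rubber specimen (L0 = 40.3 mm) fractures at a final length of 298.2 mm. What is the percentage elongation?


Elongation = (Lf - L0) / L0 * 100
= (298.2 - 40.3) / 40.3 * 100
= 257.9 / 40.3 * 100
= 640.0%

640.0%


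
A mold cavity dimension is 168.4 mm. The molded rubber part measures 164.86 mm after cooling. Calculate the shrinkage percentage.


Shrinkage = (mold - part) / mold * 100
= (168.4 - 164.86) / 168.4 * 100
= 3.54 / 168.4 * 100
= 2.1%

2.1%


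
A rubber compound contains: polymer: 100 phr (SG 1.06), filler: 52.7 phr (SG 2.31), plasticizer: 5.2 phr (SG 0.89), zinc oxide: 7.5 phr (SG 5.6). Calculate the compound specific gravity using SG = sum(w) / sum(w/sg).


Sum of weights = 165.4
Volume contributions:
  polymer: 100/1.06 = 94.3396
  filler: 52.7/2.31 = 22.8139
  plasticizer: 5.2/0.89 = 5.8427
  zinc oxide: 7.5/5.6 = 1.3393
Sum of volumes = 124.3355
SG = 165.4 / 124.3355 = 1.33

SG = 1.33


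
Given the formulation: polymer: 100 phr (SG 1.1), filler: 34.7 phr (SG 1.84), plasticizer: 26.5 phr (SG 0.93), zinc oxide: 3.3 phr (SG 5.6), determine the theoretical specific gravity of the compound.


Sum of weights = 164.5
Volume contributions:
  polymer: 100/1.1 = 90.9091
  filler: 34.7/1.84 = 18.8587
  plasticizer: 26.5/0.93 = 28.4946
  zinc oxide: 3.3/5.6 = 0.5893
Sum of volumes = 138.8517
SG = 164.5 / 138.8517 = 1.185

SG = 1.185


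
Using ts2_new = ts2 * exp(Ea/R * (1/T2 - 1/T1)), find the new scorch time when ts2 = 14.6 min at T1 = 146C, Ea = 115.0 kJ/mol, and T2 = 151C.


Convert temperatures: T1 = 146 + 273.15 = 419.15 K, T2 = 151 + 273.15 = 424.15 K
ts2_new = 14.6 * exp(115000 / 8.314 * (1/424.15 - 1/419.15))
1/T2 - 1/T1 = -2.8124e-05
ts2_new = 9.89 min

9.89 min


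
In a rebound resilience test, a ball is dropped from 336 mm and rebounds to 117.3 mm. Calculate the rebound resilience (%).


Resilience = h_rebound / h_drop * 100
= 117.3 / 336 * 100
= 34.9%

34.9%


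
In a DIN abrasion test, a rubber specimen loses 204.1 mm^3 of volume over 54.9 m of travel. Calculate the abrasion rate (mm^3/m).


Rate = volume_loss / distance
= 204.1 / 54.9
= 3.718 mm^3/m

3.718 mm^3/m


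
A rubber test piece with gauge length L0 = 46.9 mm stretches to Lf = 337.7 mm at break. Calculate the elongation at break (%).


Elongation = (Lf - L0) / L0 * 100
= (337.7 - 46.9) / 46.9 * 100
= 290.8 / 46.9 * 100
= 620.0%

620.0%


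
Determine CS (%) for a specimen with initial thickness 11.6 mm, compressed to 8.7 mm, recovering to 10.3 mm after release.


CS = (t0 - recovered) / (t0 - ts) * 100
= (11.6 - 10.3) / (11.6 - 8.7) * 100
= 1.3 / 2.9 * 100
= 44.8%

44.8%


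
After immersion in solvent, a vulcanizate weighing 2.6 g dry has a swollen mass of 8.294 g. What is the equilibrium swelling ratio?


Q = W_swollen / W_dry
Q = 8.294 / 2.6
Q = 3.19

Q = 3.19


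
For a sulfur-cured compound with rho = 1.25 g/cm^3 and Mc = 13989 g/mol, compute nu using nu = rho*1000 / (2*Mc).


nu = rho * 1000 / (2 * Mc)
nu = 1.25 * 1000 / (2 * 13989)
nu = 1250.0 / 27978
nu = 0.0447 mol/L

0.0447 mol/L


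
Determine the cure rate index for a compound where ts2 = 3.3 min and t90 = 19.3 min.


CRI = 100 / (t90 - ts2)
= 100 / (19.3 - 3.3)
= 100 / 16.0
= 6.25 min^-1

6.25 min^-1


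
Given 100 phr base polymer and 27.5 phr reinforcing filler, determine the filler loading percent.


Filler % = filler / (rubber + filler) * 100
= 27.5 / (100 + 27.5) * 100
= 27.5 / 127.5 * 100
= 21.57%

21.57%


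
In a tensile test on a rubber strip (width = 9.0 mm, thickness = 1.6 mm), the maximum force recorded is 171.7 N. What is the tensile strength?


Area = width * thickness = 9.0 * 1.6 = 14.4 mm^2
TS = force / area = 171.7 / 14.4 = 11.92 MPa

11.92 MPa


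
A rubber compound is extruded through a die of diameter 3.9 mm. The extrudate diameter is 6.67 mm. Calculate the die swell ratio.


Die swell ratio = D_extrudate / D_die
= 6.67 / 3.9
= 1.71

Die swell = 1.71


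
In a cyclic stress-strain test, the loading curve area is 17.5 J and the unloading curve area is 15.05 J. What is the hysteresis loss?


Hysteresis loss = loading - unloading
= 17.5 - 15.05
= 2.45 J

2.45 J


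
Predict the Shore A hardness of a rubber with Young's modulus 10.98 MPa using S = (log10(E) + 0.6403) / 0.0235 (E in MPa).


log10(E) = 0.0235*S - 0.6403  =>  S = (log10(E) + 0.6403) / 0.0235
log10(10.98) = 1.040602
S = (1.040602 + 0.6403) / 0.0235 = 1.680902 / 0.0235
S = 71.5

Shore A = 71.5


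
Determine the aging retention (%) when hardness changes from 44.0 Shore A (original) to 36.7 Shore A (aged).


Retention = aged / original * 100
= 36.7 / 44.0 * 100
= 83.4%

83.4%


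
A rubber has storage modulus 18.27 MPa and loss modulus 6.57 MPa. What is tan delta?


tan delta = E'' / E'
= 6.57 / 18.27
= 0.3596

tan delta = 0.3596


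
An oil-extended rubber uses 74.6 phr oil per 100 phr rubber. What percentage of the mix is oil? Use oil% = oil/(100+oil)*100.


Oil % = oil / (100 + oil) * 100
= 74.6 / (100 + 74.6) * 100
= 74.6 / 174.6 * 100
= 42.73%

42.73%


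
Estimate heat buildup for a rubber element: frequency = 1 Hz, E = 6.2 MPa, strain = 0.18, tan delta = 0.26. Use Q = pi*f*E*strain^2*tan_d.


Q = pi * f * E * strain^2 * tan_d
= pi * 1 * 6.2 * 0.18^2 * 0.26
= pi * 1 * 6.2 * 0.0324 * 0.26
= 0.1641

Q = 0.1641


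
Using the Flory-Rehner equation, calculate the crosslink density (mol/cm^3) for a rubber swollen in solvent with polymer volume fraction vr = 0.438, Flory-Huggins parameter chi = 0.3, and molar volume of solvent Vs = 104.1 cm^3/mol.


ln(1 - vr) = ln(1 - 0.438) = -0.5763
Numerator = -((-0.5763) + 0.438 + 0.3 * 0.438^2) = 0.0807
Denominator = 104.1 * (0.438^(1/3) - 0.438/2) = 56.2594
nu = 0.0807 / 56.2594 = 0.0014 mol/cm^3

0.0014 mol/cm^3


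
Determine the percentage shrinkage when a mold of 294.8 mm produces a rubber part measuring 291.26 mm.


Shrinkage = (mold - part) / mold * 100
= (294.8 - 291.26) / 294.8 * 100
= 3.54 / 294.8 * 100
= 1.2%

1.2%


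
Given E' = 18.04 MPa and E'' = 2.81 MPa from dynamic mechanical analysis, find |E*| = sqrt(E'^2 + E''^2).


|E*| = sqrt(E'^2 + E''^2)
= sqrt(18.04^2 + 2.81^2)
= sqrt(325.4416 + 7.8961)
= 18.258 MPa

18.258 MPa


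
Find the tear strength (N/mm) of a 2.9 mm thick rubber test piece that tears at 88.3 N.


Tear strength = force / thickness
= 88.3 / 2.9
= 30.45 N/mm

30.45 N/mm


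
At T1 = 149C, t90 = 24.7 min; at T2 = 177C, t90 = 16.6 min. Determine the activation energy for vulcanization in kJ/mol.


T1 = 422.15 K, T2 = 450.15 K
1/T1 - 1/T2 = 1.4734e-04
ln(t1/t2) = ln(24.7/16.6) = 0.3974
Ea = 8.314 * 0.3974 / 1.4734e-04 = 22423.5567 J/mol
Ea = 22.42 kJ/mol

22.42 kJ/mol


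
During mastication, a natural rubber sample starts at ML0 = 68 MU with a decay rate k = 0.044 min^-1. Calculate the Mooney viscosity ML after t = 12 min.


ML = ML0 * exp(-k * t)
ML = 68 * exp(-0.044 * 12)
ML = 68 * 0.5898
ML = 40.11 MU

40.11 MU


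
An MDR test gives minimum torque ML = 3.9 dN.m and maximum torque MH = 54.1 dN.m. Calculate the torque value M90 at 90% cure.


M90 = ML + 0.9 * (MH - ML)
M90 = 3.9 + 0.9 * (54.1 - 3.9)
M90 = 3.9 + 0.9 * 50.2
M90 = 49.08 dN.m

49.08 dN.m


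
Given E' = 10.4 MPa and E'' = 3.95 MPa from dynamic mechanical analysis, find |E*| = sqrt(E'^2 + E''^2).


|E*| = sqrt(E'^2 + E''^2)
= sqrt(10.4^2 + 3.95^2)
= sqrt(108.1600 + 15.6025)
= 11.125 MPa

11.125 MPa


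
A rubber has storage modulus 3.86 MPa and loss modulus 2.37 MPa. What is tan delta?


tan delta = E'' / E'
= 2.37 / 3.86
= 0.614

tan delta = 0.614


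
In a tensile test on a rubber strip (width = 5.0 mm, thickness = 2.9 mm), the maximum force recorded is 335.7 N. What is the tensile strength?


Area = width * thickness = 5.0 * 2.9 = 14.5 mm^2
TS = force / area = 335.7 / 14.5 = 23.15 MPa

23.15 MPa


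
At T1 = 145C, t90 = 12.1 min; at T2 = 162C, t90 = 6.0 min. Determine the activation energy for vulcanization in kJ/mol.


T1 = 418.15 K, T2 = 435.15 K
1/T1 - 1/T2 = 9.3428e-05
ln(t1/t2) = ln(12.1/6.0) = 0.7014
Ea = 8.314 * 0.7014 / 9.3428e-05 = 62420.3818 J/mol
Ea = 62.42 kJ/mol

62.42 kJ/mol


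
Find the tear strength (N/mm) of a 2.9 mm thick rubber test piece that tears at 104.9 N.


Tear strength = force / thickness
= 104.9 / 2.9
= 36.17 N/mm

36.17 N/mm


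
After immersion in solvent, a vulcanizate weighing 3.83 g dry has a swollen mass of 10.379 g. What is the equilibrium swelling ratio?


Q = W_swollen / W_dry
Q = 10.379 / 3.83
Q = 2.71

Q = 2.71


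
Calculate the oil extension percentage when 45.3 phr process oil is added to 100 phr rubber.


Oil % = oil / (100 + oil) * 100
= 45.3 / (100 + 45.3) * 100
= 45.3 / 145.3 * 100
= 31.18%

31.18%


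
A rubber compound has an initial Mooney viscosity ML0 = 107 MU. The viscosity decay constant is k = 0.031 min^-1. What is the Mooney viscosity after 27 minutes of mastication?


ML = ML0 * exp(-k * t)
ML = 107 * exp(-0.031 * 27)
ML = 107 * 0.4330
ML = 46.33 MU

46.33 MU


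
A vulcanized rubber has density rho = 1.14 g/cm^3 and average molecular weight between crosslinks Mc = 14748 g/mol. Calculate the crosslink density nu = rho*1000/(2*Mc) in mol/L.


nu = rho * 1000 / (2 * Mc)
nu = 1.14 * 1000 / (2 * 14748)
nu = 1140.0 / 29496
nu = 0.0386 mol/L

0.0386 mol/L


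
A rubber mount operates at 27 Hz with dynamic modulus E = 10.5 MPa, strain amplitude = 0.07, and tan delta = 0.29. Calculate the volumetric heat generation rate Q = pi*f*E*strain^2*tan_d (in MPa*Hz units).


Q = pi * f * E * strain^2 * tan_d
= pi * 27 * 10.5 * 0.07^2 * 0.29
= pi * 27 * 10.5 * 0.0049 * 0.29
= 1.2656

Q = 1.2656


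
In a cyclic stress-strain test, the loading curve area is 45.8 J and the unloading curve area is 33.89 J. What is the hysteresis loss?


Hysteresis loss = loading - unloading
= 45.8 - 33.89
= 11.91 J

11.91 J


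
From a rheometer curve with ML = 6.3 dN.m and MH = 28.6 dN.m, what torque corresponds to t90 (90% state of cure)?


M90 = ML + 0.9 * (MH - ML)
M90 = 6.3 + 0.9 * (28.6 - 6.3)
M90 = 6.3 + 0.9 * 22.3
M90 = 26.37 dN.m

26.37 dN.m


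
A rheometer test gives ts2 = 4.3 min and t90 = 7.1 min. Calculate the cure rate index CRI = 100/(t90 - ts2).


CRI = 100 / (t90 - ts2)
= 100 / (7.1 - 4.3)
= 100 / 2.8
= 35.71 min^-1

35.71 min^-1


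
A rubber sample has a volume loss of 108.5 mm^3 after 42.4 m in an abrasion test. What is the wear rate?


Rate = volume_loss / distance
= 108.5 / 42.4
= 2.559 mm^3/m

2.559 mm^3/m


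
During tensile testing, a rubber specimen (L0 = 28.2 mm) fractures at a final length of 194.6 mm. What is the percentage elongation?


Elongation = (Lf - L0) / L0 * 100
= (194.6 - 28.2) / 28.2 * 100
= 166.4 / 28.2 * 100
= 590.1%

590.1%


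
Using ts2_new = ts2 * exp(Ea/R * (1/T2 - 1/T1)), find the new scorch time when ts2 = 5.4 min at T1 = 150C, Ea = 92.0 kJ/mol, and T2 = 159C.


Convert temperatures: T1 = 150 + 273.15 = 423.15 K, T2 = 159 + 273.15 = 432.15 K
ts2_new = 5.4 * exp(92000 / 8.314 * (1/432.15 - 1/423.15))
1/T2 - 1/T1 = -4.9217e-05
ts2_new = 3.13 min

3.13 min


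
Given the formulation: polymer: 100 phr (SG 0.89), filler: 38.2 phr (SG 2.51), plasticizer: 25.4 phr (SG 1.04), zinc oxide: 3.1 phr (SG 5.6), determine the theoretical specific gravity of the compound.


Sum of weights = 166.7
Volume contributions:
  polymer: 100/0.89 = 112.3596
  filler: 38.2/2.51 = 15.2191
  plasticizer: 25.4/1.04 = 24.4231
  zinc oxide: 3.1/5.6 = 0.5536
Sum of volumes = 152.5553
SG = 166.7 / 152.5553 = 1.093

SG = 1.093


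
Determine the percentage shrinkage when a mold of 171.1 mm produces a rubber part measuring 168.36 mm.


Shrinkage = (mold - part) / mold * 100
= (171.1 - 168.36) / 171.1 * 100
= 2.74 / 171.1 * 100
= 1.6%

1.6%


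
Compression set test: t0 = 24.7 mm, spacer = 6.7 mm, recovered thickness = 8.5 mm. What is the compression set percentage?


CS = (t0 - recovered) / (t0 - ts) * 100
= (24.7 - 8.5) / (24.7 - 6.7) * 100
= 16.2 / 18.0 * 100
= 90.0%

90.0%


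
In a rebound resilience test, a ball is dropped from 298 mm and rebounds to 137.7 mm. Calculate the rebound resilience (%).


Resilience = h_rebound / h_drop * 100
= 137.7 / 298 * 100
= 46.2%

46.2%


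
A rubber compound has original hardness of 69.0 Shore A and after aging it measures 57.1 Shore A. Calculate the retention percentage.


Retention = aged / original * 100
= 57.1 / 69.0 * 100
= 82.8%

82.8%


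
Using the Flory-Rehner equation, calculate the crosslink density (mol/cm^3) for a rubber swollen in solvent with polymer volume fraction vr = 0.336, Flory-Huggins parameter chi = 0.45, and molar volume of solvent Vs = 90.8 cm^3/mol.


ln(1 - vr) = ln(1 - 0.336) = -0.4095
Numerator = -((-0.4095) + 0.336 + 0.45 * 0.336^2) = 0.0227
Denominator = 90.8 * (0.336^(1/3) - 0.336/2) = 47.8702
nu = 0.0227 / 47.8702 = 4.7357e-04 mol/cm^3

4.7357e-04 mol/cm^3


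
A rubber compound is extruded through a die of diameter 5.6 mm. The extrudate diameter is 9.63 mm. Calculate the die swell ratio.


Die swell ratio = D_extrudate / D_die
= 9.63 / 5.6
= 1.72

Die swell = 1.72


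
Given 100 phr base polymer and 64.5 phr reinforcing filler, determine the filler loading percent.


Filler % = filler / (rubber + filler) * 100
= 64.5 / (100 + 64.5) * 100
= 64.5 / 164.5 * 100
= 39.21%

39.21%


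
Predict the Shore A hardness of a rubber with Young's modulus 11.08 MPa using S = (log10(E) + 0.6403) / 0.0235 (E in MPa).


log10(E) = 0.0235*S - 0.6403  =>  S = (log10(E) + 0.6403) / 0.0235
log10(11.08) = 1.044540
S = (1.044540 + 0.6403) / 0.0235 = 1.684840 / 0.0235
S = 71.7

Shore A = 71.7


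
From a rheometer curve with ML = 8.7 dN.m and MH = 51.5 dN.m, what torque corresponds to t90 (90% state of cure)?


M90 = ML + 0.9 * (MH - ML)
M90 = 8.7 + 0.9 * (51.5 - 8.7)
M90 = 8.7 + 0.9 * 42.8
M90 = 47.22 dN.m

47.22 dN.m


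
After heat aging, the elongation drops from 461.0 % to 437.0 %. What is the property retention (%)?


Retention = aged / original * 100
= 437.0 / 461.0 * 100
= 94.8%

94.8%


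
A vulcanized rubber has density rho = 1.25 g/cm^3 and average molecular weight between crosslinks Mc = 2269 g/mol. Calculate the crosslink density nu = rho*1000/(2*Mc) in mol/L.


nu = rho * 1000 / (2 * Mc)
nu = 1.25 * 1000 / (2 * 2269)
nu = 1250.0 / 4538
nu = 0.2755 mol/L

0.2755 mol/L


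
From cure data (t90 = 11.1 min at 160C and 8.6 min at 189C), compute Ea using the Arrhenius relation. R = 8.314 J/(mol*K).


T1 = 433.15 K, T2 = 462.15 K
1/T1 - 1/T2 = 1.4487e-04
ln(t1/t2) = ln(11.1/8.6) = 0.2552
Ea = 8.314 * 0.2552 / 1.4487e-04 = 14644.8482 J/mol
Ea = 14.64 kJ/mol

14.64 kJ/mol


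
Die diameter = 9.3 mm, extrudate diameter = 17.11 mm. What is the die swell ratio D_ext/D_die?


Die swell ratio = D_extrudate / D_die
= 17.11 / 9.3
= 1.84

Die swell = 1.84


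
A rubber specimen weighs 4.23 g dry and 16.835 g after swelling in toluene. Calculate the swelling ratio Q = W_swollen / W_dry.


Q = W_swollen / W_dry
Q = 16.835 / 4.23
Q = 3.98

Q = 3.98


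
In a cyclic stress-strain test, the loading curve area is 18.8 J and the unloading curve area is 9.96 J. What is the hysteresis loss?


Hysteresis loss = loading - unloading
= 18.8 - 9.96
= 8.84 J

8.84 J


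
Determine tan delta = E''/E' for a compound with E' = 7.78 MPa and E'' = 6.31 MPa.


tan delta = E'' / E'
= 6.31 / 7.78
= 0.8111

tan delta = 0.8111


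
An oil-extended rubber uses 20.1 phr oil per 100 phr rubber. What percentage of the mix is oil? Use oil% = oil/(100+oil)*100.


Oil % = oil / (100 + oil) * 100
= 20.1 / (100 + 20.1) * 100
= 20.1 / 120.1 * 100
= 16.74%

16.74%


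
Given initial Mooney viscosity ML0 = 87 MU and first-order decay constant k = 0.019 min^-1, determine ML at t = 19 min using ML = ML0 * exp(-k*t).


ML = ML0 * exp(-k * t)
ML = 87 * exp(-0.019 * 19)
ML = 87 * 0.6970
ML = 60.64 MU

60.64 MU


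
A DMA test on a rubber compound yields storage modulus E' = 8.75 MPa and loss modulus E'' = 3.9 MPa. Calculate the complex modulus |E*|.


|E*| = sqrt(E'^2 + E''^2)
= sqrt(8.75^2 + 3.9^2)
= sqrt(76.5625 + 15.2100)
= 9.58 MPa

9.58 MPa


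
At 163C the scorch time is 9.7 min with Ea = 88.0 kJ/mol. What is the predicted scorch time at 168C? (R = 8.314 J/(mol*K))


Convert temperatures: T1 = 163 + 273.15 = 436.15 K, T2 = 168 + 273.15 = 441.15 K
ts2_new = 9.7 * exp(88000 / 8.314 * (1/441.15 - 1/436.15))
1/T2 - 1/T1 = -2.5987e-05
ts2_new = 7.37 min

7.37 min


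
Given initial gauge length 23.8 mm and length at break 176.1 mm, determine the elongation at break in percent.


Elongation = (Lf - L0) / L0 * 100
= (176.1 - 23.8) / 23.8 * 100
= 152.3 / 23.8 * 100
= 639.9%

639.9%


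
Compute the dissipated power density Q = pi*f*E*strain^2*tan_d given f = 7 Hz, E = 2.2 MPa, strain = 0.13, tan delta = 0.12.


Q = pi * f * E * strain^2 * tan_d
= pi * 7 * 2.2 * 0.13^2 * 0.12
= pi * 7 * 2.2 * 0.0169 * 0.12
= 0.0981

Q = 0.0981


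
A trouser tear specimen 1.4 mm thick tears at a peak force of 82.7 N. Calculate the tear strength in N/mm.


Tear strength = force / thickness
= 82.7 / 1.4
= 59.07 N/mm

59.07 N/mm


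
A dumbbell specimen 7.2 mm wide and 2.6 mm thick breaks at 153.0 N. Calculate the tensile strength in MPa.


Area = width * thickness = 7.2 * 2.6 = 18.72 mm^2
TS = force / area = 153.0 / 18.72 = 8.17 MPa

8.17 MPa


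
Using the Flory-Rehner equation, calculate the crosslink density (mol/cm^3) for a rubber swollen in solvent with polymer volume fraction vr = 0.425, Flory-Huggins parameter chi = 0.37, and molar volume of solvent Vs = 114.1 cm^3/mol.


ln(1 - vr) = ln(1 - 0.425) = -0.5534
Numerator = -((-0.5534) + 0.425 + 0.37 * 0.425^2) = 0.0616
Denominator = 114.1 * (0.425^(1/3) - 0.425/2) = 61.5395
nu = 0.0616 / 61.5395 = 0.0010 mol/cm^3

0.0010 mol/cm^3


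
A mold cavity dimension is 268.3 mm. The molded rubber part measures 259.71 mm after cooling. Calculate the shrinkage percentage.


Shrinkage = (mold - part) / mold * 100
= (268.3 - 259.71) / 268.3 * 100
= 8.59 / 268.3 * 100
= 3.2%

3.2%


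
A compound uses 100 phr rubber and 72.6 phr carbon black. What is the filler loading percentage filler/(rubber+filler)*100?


Filler % = filler / (rubber + filler) * 100
= 72.6 / (100 + 72.6) * 100
= 72.6 / 172.6 * 100
= 42.06%

42.06%


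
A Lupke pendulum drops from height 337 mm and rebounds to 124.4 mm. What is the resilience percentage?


Resilience = h_rebound / h_drop * 100
= 124.4 / 337 * 100
= 36.9%

36.9%


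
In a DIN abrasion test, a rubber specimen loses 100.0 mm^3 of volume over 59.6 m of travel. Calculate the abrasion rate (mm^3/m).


Rate = volume_loss / distance
= 100.0 / 59.6
= 1.678 mm^3/m

1.678 mm^3/m


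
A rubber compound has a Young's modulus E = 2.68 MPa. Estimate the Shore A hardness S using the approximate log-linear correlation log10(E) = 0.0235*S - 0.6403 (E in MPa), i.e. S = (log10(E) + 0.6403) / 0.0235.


log10(E) = 0.0235*S - 0.6403  =>  S = (log10(E) + 0.6403) / 0.0235
log10(2.68) = 0.428135
S = (0.428135 + 0.6403) / 0.0235 = 1.068435 / 0.0235
S = 45.5

Shore A = 45.5


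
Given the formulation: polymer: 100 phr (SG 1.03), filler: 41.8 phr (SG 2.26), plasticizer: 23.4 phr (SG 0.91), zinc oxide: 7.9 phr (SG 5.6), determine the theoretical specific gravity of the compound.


Sum of weights = 173.1
Volume contributions:
  polymer: 100/1.03 = 97.0874
  filler: 41.8/2.26 = 18.4956
  plasticizer: 23.4/0.91 = 25.7143
  zinc oxide: 7.9/5.6 = 1.4107
Sum of volumes = 142.7080
SG = 173.1 / 142.7080 = 1.213

SG = 1.213


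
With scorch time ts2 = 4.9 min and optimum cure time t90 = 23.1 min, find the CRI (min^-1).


CRI = 100 / (t90 - ts2)
= 100 / (23.1 - 4.9)
= 100 / 18.2
= 5.49 min^-1

5.49 min^-1


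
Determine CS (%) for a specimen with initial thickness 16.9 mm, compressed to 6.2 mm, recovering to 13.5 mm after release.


CS = (t0 - recovered) / (t0 - ts) * 100
= (16.9 - 13.5) / (16.9 - 6.2) * 100
= 3.4 / 10.7 * 100
= 31.8%

31.8%


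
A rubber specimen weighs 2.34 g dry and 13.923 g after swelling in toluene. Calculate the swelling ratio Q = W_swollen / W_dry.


Q = W_swollen / W_dry
Q = 13.923 / 2.34
Q = 5.95

Q = 5.95


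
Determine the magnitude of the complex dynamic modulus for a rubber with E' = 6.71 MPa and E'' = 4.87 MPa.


|E*| = sqrt(E'^2 + E''^2)
= sqrt(6.71^2 + 4.87^2)
= sqrt(45.0241 + 23.7169)
= 8.291 MPa

8.291 MPa


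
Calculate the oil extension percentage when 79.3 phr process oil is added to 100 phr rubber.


Oil % = oil / (100 + oil) * 100
= 79.3 / (100 + 79.3) * 100
= 79.3 / 179.3 * 100
= 44.23%

44.23%


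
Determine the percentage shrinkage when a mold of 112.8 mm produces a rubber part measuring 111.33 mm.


Shrinkage = (mold - part) / mold * 100
= (112.8 - 111.33) / 112.8 * 100
= 1.47 / 112.8 * 100
= 1.3%

1.3%


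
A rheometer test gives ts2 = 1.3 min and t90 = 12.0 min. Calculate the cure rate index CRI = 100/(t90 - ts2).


CRI = 100 / (t90 - ts2)
= 100 / (12.0 - 1.3)
= 100 / 10.7
= 9.35 min^-1

9.35 min^-1


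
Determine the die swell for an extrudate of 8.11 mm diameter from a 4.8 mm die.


Die swell ratio = D_extrudate / D_die
= 8.11 / 4.8
= 1.69

Die swell = 1.69


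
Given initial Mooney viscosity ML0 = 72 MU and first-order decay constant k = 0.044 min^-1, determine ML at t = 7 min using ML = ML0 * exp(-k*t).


ML = ML0 * exp(-k * t)
ML = 72 * exp(-0.044 * 7)
ML = 72 * 0.7349
ML = 52.91 MU

52.91 MU
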